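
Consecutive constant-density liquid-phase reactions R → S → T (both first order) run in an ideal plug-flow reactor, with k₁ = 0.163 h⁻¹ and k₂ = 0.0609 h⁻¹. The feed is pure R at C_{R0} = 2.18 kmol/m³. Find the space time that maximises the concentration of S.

For first-order series the maximum of C_S occurs at τ_opt = ln(k₂/k₁)/(k₂−k₁).
= ln(0.0609/0.163)/(0.0609−0.163) = ln(0.3736)/-0.1021 = -0.9845/-0.1021 = 9.64 h.

9.64 h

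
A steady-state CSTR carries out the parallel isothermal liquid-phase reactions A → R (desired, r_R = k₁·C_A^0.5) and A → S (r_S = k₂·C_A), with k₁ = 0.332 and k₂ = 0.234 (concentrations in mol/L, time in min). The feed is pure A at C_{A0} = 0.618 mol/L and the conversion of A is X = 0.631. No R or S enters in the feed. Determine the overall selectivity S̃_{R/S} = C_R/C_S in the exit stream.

2.97

Exit C_A = C_{A0}(1−X) = 0.618×0.369 = 0.2280 mol/L.
A CSTR operates uniformly at the exit composition, giving r_R = 0.1585 and r_S = 0.05336 (each k·C_A^n at C_A = 0.2280).
Overall selectivity = C_R/C_S = r_Rτ/(r_Sτ) = r_R/r_S = 2.97.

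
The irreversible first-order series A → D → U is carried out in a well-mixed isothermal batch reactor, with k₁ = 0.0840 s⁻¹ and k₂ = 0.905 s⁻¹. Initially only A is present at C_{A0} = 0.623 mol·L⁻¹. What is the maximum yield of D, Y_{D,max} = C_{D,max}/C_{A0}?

At the optimum, C_{D,max}/C_{A0} = (k₁/k₂)^[k₂/(k₂−k₁)].
= (0.0840/0.905)^(0.905/(0.905−0.0840)) = (0.09282)^(1.102) = 0.07278.

0.0728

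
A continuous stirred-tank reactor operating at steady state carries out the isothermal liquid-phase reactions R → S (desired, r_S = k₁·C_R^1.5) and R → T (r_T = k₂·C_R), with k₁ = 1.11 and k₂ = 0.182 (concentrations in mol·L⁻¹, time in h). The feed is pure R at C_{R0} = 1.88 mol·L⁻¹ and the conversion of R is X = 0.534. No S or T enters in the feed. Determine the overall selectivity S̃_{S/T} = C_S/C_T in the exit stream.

Exit C_R = C_{R0}(1−X) = 1.88×0.466 = 0.8761 mol·L⁻¹.
Rates in a CSTR are evaluated at the outlet concentration: r_S = 1.11×0.8761^1.5 = 0.9102, r_T = 0.182×0.8761 = 0.1594.
Overall selectivity = C_S/C_T = r_Sτ/(r_Tτ) = r_S/r_T = 5.71.

5.71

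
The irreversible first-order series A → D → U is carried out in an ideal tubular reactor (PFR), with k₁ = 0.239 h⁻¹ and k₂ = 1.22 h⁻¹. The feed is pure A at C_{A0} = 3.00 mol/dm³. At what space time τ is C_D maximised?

1.66 h

Setting dC_D/dτ = 0 gives τ_opt = ln(k₂/k₁)/(k₂−k₁).
= ln(1.22/0.239)/(1.22−0.239) = ln(5.105)/0.9810 = 1.630/0.9810 = 1.66 h.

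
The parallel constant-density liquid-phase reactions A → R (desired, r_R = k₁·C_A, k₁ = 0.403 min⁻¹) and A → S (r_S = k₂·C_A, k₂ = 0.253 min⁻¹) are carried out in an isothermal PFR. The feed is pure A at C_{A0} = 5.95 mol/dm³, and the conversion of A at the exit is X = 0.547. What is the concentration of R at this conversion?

2.00 mol/dm³

C_A = C_{A0}(1−X) = 2.695 mol/dm³.
Both paths are first order in A, so the instantaneous fraction to R is constant: dC_R/d(−C_A) = k₁/(k₁+k₂) = 0.6143.
C_R = 0.6143·(C_{A0}−C_A) = 0.6143×3.255 = 2.00 mol/dm³.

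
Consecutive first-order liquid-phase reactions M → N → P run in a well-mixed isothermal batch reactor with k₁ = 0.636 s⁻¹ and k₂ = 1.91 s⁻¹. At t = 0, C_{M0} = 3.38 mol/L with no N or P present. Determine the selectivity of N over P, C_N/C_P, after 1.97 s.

The intermediate concentration in a first-order A→B→C sequence is C_N = k₁C_{M0}(e^(−k₁t) − e^(−k₂t))/(k₂−k₁).
e^(−k₁t) = e^(−0.636×1.97) = e^(−1.253) = 0.2857; e^(−k₂t) = e^(−3.763) = 0.02322.
C_N = 0.636×3.38/(1.91−0.636) × (0.2857−0.02322) = 1.687×0.2624 = 0.4428 mol/L.
C_M = C_{M0}e^(−k₁t) = 0.9656 mol/L, so C_P = C_{M0}−C_M−C_N = 1.972 mol/L; C_N/C_P = 0.225.

0.225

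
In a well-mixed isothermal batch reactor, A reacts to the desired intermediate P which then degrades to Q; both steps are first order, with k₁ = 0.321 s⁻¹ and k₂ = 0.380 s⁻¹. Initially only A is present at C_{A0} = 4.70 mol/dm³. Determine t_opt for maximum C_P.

For first-order series the maximum of C_P occurs at t_opt = ln(k₂/k₁)/(k₂−k₁).
= ln(0.380/0.321)/(0.380−0.321) = ln(1.184)/0.05900 = 0.1687/0.05900 = 2.86 s.

2.86 s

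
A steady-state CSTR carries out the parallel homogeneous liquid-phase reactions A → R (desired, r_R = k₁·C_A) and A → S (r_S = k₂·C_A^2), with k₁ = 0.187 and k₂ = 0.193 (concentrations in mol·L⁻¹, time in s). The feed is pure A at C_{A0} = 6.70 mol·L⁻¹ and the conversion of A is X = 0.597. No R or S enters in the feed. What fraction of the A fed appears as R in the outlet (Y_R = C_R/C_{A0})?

0.158

Exit C_A = C_{A0}(1−X) = 6.70×0.403 = 2.700 mol·L⁻¹.
Rates in a CSTR are evaluated at the outlet concentration: r_R = 0.187×2.700 = 0.5049, r_S = 0.193×2.700^2 = 1.407.
Fraction of consumed A going to R: r_R/(r_R+r_S) = 0.2641.
C_R = 0.2641·C_{A0}·X = 0.2641×6.70×0.597 = 1.06 mol·L⁻¹; Y_R = C_R/C_{A0} = 0.158.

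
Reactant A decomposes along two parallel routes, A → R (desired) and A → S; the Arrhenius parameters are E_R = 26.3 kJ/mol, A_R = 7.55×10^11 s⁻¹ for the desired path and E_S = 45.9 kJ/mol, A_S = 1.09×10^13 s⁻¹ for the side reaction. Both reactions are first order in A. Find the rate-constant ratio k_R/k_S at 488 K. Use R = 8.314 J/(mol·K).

8.68

Since both paths have the same order in A, the concentration cancels and S_{R/S} = k_R/k_S = (A_R/A_S)·exp[(E_S−E_R)/(RT)].
(E_S−E_R)/(RT) = (45.9−26.3)×10³/(8.314×488) = 19600/4057 = 4.831.
k_R/k_S = (7.55×10^11/1.09×10^13)·exp(4.831) = 0.06927 × 125.3 = 8.68.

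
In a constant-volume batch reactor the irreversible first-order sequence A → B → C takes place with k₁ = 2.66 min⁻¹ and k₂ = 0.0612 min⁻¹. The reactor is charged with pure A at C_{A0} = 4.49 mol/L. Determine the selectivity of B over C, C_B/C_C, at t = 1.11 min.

For first-order series with pure A initially, C_B(t) = k₁C_{A0}/(k₂−k₁)·(e^(−k₁t) − e^(−k₂t)).
e^(−k₁t) = e^(−2.66×1.11) = e^(−2.953) = 0.05220; e^(−k₂t) = e^(−0.06793) = 0.9343.
C_B = 2.66×4.49/(0.0612−2.66) × (0.05220−0.9343) = (-4.596)×(-0.8821) = 4.054 mol/L.
C_A = C_{A0}e^(−k₁t) = 0.2344 mol/L, so C_C = C_{A0}−C_A−C_B = 0.2016 mol/L; C_B/C_C = 20.1.

20.1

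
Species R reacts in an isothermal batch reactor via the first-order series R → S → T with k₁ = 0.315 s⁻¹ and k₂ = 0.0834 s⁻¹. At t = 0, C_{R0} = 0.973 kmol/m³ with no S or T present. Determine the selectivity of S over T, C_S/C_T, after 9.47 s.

Solving the coupled first-order balances gives C_S(t) = [k₁/(k₂−k₁)]·C_{R0}·(e^(−k₁t) − e^(−k₂t)).
e^(−k₁t) = e^(−0.315×9.47) = e^(−2.983) = 0.05064; e^(−k₂t) = e^(−0.7898) = 0.4539.
C_S = 0.315×0.973/(0.0834−0.315) × (0.05064−0.4539) = (-1.323)×(-0.4033) = 0.5337 kmol/m³.
C_R = C_{R0}e^(−k₁t) = 0.04927 kmol/m³, so C_T = C_{R0}−C_R−C_S = 0.3900 kmol/m³; C_S/C_T = 1.37.

1.37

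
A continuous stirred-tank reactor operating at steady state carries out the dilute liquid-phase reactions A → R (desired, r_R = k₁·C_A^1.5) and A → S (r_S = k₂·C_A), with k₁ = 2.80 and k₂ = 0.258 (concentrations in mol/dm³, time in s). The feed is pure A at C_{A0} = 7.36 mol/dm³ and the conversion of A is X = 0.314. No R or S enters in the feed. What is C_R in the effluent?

Exit C_A = C_{A0}(1−X) = 7.36×0.686 = 5.049 mol/dm³.
In a CSTR the entire volume is at exit conditions, so r_R = 2.80×5.049^1.5 = 31.77 and r_S = 0.258×5.049 = 1.303.
Fraction of consumed A going to R: r_R/(r_R+r_S) = 0.9606.
C_R = 0.9606·C_{A0}·X = 0.9606×7.36×0.314 = 2.22 mol/dm³.

2.22 mol/dm³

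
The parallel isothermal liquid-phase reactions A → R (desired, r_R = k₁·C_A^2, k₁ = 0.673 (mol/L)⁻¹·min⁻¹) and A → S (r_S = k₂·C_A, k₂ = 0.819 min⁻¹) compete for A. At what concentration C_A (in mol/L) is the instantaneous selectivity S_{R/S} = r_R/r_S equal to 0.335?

S_{R/S} = (k₁/k₂)·C_A ⇒ C_A = S·k₂/k₁.
= 0.335×0.819/0.673 = 0.408 mol/L.

0.408 mol/L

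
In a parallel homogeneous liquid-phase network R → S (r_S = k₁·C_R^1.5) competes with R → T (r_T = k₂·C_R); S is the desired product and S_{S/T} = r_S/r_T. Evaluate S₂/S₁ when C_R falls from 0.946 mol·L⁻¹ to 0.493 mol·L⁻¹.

S_{S/T} = (k₁/k₂)·C_R^0.5, so S₂/S₁ = (C_{R,2}/C_{R,1})^0.5.
= (0.493/0.946)^0.5 = (0.5211)^0.5 = 0.722.

0.722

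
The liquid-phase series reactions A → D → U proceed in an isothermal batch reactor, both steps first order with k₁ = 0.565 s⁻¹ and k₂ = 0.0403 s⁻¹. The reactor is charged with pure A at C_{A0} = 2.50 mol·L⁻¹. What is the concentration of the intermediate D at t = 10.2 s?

1.78 mol·L⁻¹

The intermediate concentration in a first-order A→B→C sequence is C_D = k₁C_{A0}(e^(−k₁t) − e^(−k₂t))/(k₂−k₁).
e^(−k₁t) = e^(−0.565×10.2) = e^(−5.763) = 0.003142; e^(−k₂t) = e^(−0.4111) = 0.6629.
C_D = 0.565×2.50/(0.0403−0.565) × (0.003142−0.6629) = (-2.692)×(-0.6598) = 1.776 mol·L⁻¹.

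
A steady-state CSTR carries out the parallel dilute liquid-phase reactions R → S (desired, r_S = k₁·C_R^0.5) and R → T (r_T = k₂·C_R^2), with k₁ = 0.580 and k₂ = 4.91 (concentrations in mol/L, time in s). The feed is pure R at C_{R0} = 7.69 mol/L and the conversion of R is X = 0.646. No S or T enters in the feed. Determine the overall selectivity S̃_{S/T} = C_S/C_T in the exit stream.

0.0263

Exit C_R = C_{R0}(1−X) = 7.69×0.354 = 2.722 mol/L.
In a CSTR the entire volume is at exit conditions, so r_S = 0.580×2.722^0.5 = 0.9570 and r_T = 4.91×2.722^2 = 36.39.
Overall selectivity = C_S/C_T = r_Sτ/(r_Tτ) = r_S/r_T = 0.0263.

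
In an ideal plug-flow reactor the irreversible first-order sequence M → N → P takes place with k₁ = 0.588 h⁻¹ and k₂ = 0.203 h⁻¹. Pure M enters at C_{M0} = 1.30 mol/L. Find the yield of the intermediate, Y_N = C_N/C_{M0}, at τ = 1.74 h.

0.524

Solving the coupled first-order balances gives C_N(τ) = [k₁/(k₂−k₁)]·C_{M0}·(e^(−k₁τ) − e^(−k₂τ)).
e^(−k₁τ) = e^(−0.588×1.74) = e^(−1.023) = 0.3595; e^(−k₂τ) = e^(−0.3532) = 0.7024.
C_N = 0.588×1.30/(0.203−0.588) × (0.3595−0.7024) = (-1.985)×(-0.3430) = 0.6809 mol/L.
Y_N = C_N/C_{M0} = 0.6809/1.30 = 0.524.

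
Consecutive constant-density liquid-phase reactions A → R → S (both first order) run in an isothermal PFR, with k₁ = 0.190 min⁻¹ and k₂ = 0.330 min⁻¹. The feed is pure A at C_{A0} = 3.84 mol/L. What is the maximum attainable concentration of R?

1.05 mol/L

At the optimum, C_{R,max}/C_{A0} = (k₁/k₂)^[k₂/(k₂−k₁)].
= (0.190/0.330)^(0.330/(0.330−0.190)) = (0.5758)^(2.357) = 0.2722.
C_{R,max} = 0.2722×3.84 = 1.05 mol/L.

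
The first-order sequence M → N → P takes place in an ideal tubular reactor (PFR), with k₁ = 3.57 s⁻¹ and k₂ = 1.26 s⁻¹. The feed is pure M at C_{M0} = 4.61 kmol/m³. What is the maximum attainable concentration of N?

2.61 kmol/m³

At the optimum, C_{N,max}/C_{M0} = (k₁/k₂)^[k₂/(k₂−k₁)].
= (3.57/1.26)^(1.26/(1.26−3.57)) = (2.833)^(-0.5455) = 0.5666.
C_{N,max} = 0.5666×4.61 = 2.61 kmol/m³.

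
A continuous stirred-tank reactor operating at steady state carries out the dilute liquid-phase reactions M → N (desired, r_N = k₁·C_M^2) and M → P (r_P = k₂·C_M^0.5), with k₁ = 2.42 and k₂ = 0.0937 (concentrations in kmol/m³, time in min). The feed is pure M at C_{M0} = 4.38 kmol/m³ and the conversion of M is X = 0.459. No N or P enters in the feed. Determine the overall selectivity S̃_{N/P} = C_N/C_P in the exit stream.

Exit C_M = C_{M0}(1−X) = 4.38×0.541 = 2.370 kmol/m³.
A CSTR operates uniformly at the exit composition, giving r_N = 13.59 and r_P = 0.1442 (each k·C_M^n at C_M = 2.370).
Overall selectivity = C_N/C_P = r_Nτ/(r_Pτ) = r_N/r_P = 94.2.

94.2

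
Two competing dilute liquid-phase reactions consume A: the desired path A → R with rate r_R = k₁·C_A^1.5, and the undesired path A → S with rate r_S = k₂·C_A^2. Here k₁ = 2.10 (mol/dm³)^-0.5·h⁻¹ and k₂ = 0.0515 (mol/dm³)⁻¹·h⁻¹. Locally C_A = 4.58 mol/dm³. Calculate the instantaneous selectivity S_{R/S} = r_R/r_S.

19.1

S_{R/S} = r_R/r_S = (k₁·C_A^1.5)/(k₂·C_A^2) = (k₁/k₂)·C_A^-0.5.
= (2.10×4.580^1.5) / (0.0515×4.580^2) = 20.58/1.080 = 19.1.
The undesired path is higher order in A, so low C_A (CSTR or dilute feed) favours R.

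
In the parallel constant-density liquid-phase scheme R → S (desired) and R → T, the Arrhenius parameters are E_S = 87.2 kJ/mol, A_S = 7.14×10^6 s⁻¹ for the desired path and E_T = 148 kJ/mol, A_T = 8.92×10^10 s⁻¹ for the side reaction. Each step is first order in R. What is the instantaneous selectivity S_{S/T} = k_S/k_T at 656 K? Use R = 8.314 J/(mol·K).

Since both paths have the same order in R, the concentration cancels and S_{S/T} = k_S/k_T = (A_S/A_T)·exp[(E_T−E_S)/(RT)].
(E_T−E_S)/(RT) = (148−87.2)×10³/(8.314×656) = 60800/5454 = 11.15.
k_S/k_T = (7.14×10^6/8.92×10^10)·exp(11.15) = 8.004×10^-5 × 69412 = 5.56.

5.56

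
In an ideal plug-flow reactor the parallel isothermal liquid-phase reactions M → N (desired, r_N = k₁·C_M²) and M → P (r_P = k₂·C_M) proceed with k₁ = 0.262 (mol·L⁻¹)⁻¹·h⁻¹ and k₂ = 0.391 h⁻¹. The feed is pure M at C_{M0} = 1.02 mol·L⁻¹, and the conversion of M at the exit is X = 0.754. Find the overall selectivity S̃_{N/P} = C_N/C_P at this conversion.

C_M = C_{M0}(1−X) = 0.2509 mol·L⁻¹.
Along a PFR/batch, dC_P/dC_M = −r_P/(r_N+r_P) = −k₂/(k₂+k₁·C_M).
Integrating from C_{M0} to C_M: C_P = (0.391/0.262)·ln[(0.391+0.262·1.02)/(0.391+0.262·0.251)] = 1.492·ln(0.6582/0.4567) = 0.5454 mol·L⁻¹.
Then C_N = (C_{M0}−C_M) − C_P = 0.7691 − 0.5454 = 0.2237 mol·L⁻¹.
S̃_{N/P} = C_N/C_P = 0.2237/0.5454 = 0.410.

0.410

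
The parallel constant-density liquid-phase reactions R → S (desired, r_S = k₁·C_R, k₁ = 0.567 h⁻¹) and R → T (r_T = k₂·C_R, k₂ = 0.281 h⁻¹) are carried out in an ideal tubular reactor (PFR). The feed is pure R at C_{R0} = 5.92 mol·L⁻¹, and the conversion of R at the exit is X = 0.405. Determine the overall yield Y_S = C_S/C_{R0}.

0.271

C_R = C_{R0}(1−X) = 3.522 mol·L⁻¹.
Both paths are first order in R, so the instantaneous fraction to S is constant: dC_S/d(−C_R) = k₁/(k₁+k₂) = 0.6686.
C_S = 0.6686·(C_{R0}−C_R) = 0.6686×2.398 = 1.60 mol·L⁻¹.
Y_S = C_S/C_{R0} = 1.603/5.92 = 0.271.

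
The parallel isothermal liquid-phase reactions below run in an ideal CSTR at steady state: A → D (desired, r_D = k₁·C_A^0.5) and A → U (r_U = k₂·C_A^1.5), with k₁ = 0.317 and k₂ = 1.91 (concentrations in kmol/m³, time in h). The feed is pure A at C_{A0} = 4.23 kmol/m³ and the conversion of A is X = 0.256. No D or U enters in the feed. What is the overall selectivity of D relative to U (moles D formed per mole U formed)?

Exit C_A = C_{A0}(1−X) = 4.23×0.744 = 3.147 kmol/m³.
In a CSTR the entire volume is at exit conditions, so r_D = 0.317×3.147^0.5 = 0.5624 and r_U = 1.91×3.147^1.5 = 10.66.
Overall selectivity = C_D/C_U = r_Dτ/(r_Uτ) = r_D/r_U = 0.0527.

0.0527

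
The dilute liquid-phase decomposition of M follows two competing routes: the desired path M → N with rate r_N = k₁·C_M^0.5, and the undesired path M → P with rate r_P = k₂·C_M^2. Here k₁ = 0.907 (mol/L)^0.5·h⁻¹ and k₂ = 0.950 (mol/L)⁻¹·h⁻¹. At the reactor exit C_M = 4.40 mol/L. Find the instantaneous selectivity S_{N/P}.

S_{N/P} = r_N/r_P = (k₁·C_M^0.5)/(k₂·C_M^2) = (k₁/k₂)·C_M^-1.5.
= (0.907×4.400^0.5) / (0.950×4.400^2) = 1.903/18.39 = 0.103.
The undesired path is higher order in M, so low C_M (CSTR or dilute feed) favours N.

0.103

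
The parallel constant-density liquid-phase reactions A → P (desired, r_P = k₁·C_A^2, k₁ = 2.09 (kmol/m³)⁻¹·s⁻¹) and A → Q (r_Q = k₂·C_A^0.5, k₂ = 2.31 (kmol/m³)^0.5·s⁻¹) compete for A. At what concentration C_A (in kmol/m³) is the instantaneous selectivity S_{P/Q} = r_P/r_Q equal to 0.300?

0.479 kmol/m³

S_{P/Q} = (k₁/k₂)·C_A^1.5 ⇒ C_A = (S·k₂/k₁)^(1/1.5).
= (0.300×2.31/2.09)^(0.6667) = (0.3316)^(0.6667) = 0.479 kmol/m³.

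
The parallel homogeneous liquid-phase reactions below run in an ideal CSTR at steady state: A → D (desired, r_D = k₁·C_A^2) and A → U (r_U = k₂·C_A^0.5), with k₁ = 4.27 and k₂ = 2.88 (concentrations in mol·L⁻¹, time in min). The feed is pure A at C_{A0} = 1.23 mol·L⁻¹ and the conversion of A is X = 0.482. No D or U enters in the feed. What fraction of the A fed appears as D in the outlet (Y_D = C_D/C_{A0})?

Exit C_A = C_{A0}(1−X) = 1.23×0.518 = 0.6371 mol·L⁻¹.
Rates in a CSTR are evaluated at the outlet concentration: r_D = 4.27×0.6371^2 = 1.733, r_U = 2.88×0.6371^0.5 = 2.299.
Fraction of consumed A going to D: r_D/(r_D+r_U) = 0.4299.
C_D = 0.4299·C_{A0}·X = 0.4299×1.23×0.482 = 0.255 mol·L⁻¹; Y_D = C_D/C_{A0} = 0.207.

0.207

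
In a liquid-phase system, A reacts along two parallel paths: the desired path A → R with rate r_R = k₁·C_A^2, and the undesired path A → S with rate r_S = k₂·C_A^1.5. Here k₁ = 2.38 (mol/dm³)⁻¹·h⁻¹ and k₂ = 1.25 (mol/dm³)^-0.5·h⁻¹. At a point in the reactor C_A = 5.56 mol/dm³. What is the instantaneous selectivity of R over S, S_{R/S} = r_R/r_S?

S_{R/S} = r_R/r_S = (k₁·C_A^2)/(k₂·C_A^1.5) = (k₁/k₂)·C_A^0.5.
= (2.38×5.560^2) / (1.25×5.560^1.5) = 73.57/16.39 = 4.49.

4.49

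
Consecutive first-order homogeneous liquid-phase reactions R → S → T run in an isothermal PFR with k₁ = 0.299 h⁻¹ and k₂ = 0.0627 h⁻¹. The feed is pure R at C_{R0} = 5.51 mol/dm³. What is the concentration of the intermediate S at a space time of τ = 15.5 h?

2.57 mol/dm³

For first-order series with pure R initially, C_S(τ) = k₁C_{R0}/(k₂−k₁)·(e^(−k₁τ) − e^(−k₂τ)).
e^(−k₁τ) = e^(−0.299×15.5) = e^(−4.635) = 0.009711; e^(−k₂τ) = e^(−0.9719) = 0.3784.
C_S = 0.299×5.51/(0.0627−0.299) × (0.009711−0.3784) = (-6.972)×(-0.3687) = 2.570 mol/dm³.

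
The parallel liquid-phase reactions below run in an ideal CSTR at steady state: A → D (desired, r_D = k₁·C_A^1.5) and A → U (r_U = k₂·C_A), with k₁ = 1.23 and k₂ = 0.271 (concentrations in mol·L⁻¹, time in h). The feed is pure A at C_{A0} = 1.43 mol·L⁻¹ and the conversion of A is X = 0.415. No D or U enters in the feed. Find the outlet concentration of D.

0.478 mol·L⁻¹

Exit C_A = C_{A0}(1−X) = 1.43×0.585 = 0.8365 mol·L⁻¹.
A CSTR operates uniformly at the exit composition, giving r_D = 0.9411 and r_U = 0.2267 (each k·C_A^n at C_A = 0.8365).
Fraction of consumed A going to D: r_D/(r_D+r_U) = 0.8059.
C_D = 0.8059·C_{A0}·X = 0.8059×1.43×0.415 = 0.478 mol·L⁻¹.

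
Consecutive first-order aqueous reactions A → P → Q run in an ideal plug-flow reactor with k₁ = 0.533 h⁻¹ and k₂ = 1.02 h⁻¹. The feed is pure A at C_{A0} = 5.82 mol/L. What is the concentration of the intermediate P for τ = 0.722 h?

For first-order series with pure A initially, C_P(τ) = k₁C_{A0}/(k₂−k₁)·(e^(−k₁τ) − e^(−k₂τ)).
e^(−k₁τ) = e^(−0.533×0.722) = e^(−0.3848) = 0.6806; e^(−k₂τ) = e^(−0.7364) = 0.4788.
C_P = 0.533×5.82/(1.02−0.533) × (0.6806−0.4788) = 6.370×0.2018 = 1.285 mol/L.

1.29 mol/L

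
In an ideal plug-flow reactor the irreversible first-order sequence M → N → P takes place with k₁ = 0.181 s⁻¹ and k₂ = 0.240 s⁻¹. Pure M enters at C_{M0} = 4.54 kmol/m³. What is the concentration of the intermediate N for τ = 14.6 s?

The intermediate concentration in a first-order A→B→C sequence is C_N = k₁C_{M0}(e^(−k₁τ) − e^(−k₂τ))/(k₂−k₁).
e^(−k₁τ) = e^(−0.181×14.6) = e^(−2.643) = 0.07118; e^(−k₂τ) = e^(−3.504) = 0.03008.
C_N = 0.181×4.54/(0.240−0.181) × (0.07118−0.03008) = 13.93×0.04110 = 0.5724 kmol/m³.

0.572 kmol/m³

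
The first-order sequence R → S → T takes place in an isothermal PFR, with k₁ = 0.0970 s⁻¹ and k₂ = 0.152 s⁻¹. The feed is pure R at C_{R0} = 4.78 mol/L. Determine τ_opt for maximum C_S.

For first-order series the maximum of C_S occurs at τ_opt = ln(k₂/k₁)/(k₂−k₁).
= ln(0.152/0.0970)/(0.152−0.0970) = ln(1.567)/0.05500 = 0.4492/0.05500 = 8.17 s.

8.17 s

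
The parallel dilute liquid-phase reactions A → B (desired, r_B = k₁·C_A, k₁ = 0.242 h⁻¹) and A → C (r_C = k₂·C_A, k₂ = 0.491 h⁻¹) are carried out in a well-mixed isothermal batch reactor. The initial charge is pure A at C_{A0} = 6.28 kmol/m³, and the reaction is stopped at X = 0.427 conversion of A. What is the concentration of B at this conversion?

C_A = C_{A0}(1−X) = 3.598 kmol/m³.
Both paths are first order in A, so the instantaneous fraction to B is constant: dC_B/d(−C_A) = k₁/(k₁+k₂) = 0.3302.
C_B = 0.3302·(C_{A0}−C_A) = 0.3302×2.682 = 0.885 kmol/m³.

0.885 kmol/m³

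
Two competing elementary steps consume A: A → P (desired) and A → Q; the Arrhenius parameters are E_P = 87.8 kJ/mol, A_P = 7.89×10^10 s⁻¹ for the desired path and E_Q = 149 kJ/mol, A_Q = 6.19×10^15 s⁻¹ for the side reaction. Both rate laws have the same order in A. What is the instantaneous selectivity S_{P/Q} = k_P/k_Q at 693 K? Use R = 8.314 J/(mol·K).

k_P/k_Q = (A_P/A_Q)·exp[−(E_P−E_Q)/(RT)] = (A_P/A_Q)·exp[(E_Q−E_P)/(RT)].
(E_Q−E_P)/(RT) = (149−87.8)×10³/(8.314×693) = 61200/5762 = 10.62.
k_P/k_Q = (7.89×10^10/6.19×10^15)·exp(10.62) = 1.275×10^-5 × 41029 = 0.523.
Since E_P < E_Q, lowering the temperature improves selectivity toward P.

0.523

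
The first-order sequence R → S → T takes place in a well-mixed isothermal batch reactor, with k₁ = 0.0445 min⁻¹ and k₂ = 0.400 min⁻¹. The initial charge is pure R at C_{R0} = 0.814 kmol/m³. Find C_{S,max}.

0.0688 kmol/m³

Evaluating C_S at t_opt = ln(k₂/k₁)/(k₂−k₁) gives C_{S,max}/C_{R0} = (k₁/k₂)^[k₂/(k₂−k₁)].
= (0.0445/0.400)^(0.400/(0.400−0.0445)) = (0.1112)^(1.125) = 0.08451.
C_{S,max} = 0.08451×0.814 = 0.0688 kmol/m³.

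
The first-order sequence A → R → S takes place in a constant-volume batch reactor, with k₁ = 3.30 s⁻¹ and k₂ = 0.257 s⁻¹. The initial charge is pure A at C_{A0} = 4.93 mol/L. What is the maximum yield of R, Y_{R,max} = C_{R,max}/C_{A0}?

0.806

For a first-order series the maximum intermediate yield is C_{R,max}/C_{A0} = (k₁/k₂)^[k₂/(k₂−k₁)].
= (3.30/0.257)^(0.257/(0.257−3.30)) = (12.84)^(-0.08446) = 0.8061.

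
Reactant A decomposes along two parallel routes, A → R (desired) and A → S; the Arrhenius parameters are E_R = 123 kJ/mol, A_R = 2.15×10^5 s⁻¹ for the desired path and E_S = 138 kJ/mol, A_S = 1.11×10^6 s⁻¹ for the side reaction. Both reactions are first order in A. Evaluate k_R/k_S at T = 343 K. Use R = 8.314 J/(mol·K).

Since both paths have the same order in A, the concentration cancels and S_{R/S} = k_R/k_S = (A_R/A_S)·exp[(E_S−E_R)/(RT)].
(E_S−E_R)/(RT) = (138−123)×10³/(8.314×343) = 15000/2852 = 5.260.
k_R/k_S = (2.15×10^5/1.11×10^6)·exp(5.260) = 0.1937 × 192.5 = 37.3.
Since E_R < E_S, lowering the temperature improves selectivity toward R.

37.3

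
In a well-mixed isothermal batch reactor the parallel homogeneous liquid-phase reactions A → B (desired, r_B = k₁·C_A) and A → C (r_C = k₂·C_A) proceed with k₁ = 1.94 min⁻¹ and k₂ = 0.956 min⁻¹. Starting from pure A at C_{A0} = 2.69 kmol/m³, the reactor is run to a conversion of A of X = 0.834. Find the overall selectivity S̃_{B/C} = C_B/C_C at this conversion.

C_A = C_{A0}(1−X) = 0.4465 kmol/m³.
Both paths are first order in A, so the instantaneous fraction to B is constant: dC_B/d(−C_A) = k₁/(k₁+k₂) = 0.6699.
C_B = 0.6699·(C_{A0}−C_A) = 0.6699×2.243 = 1.50 kmol/m³.
C_C = (C_{A0}−C_A)−C_B = 0.7406 kmol/m³; S̃_{B/C} = 1.503/0.7406 = 2.03.

2.03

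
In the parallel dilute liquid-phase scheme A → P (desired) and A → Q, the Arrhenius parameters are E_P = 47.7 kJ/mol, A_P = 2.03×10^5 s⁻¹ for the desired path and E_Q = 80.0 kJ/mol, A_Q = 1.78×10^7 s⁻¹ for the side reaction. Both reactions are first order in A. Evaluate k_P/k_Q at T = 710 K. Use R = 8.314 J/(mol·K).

2.71

Since both paths have the same order in A, the concentration cancels and S_{P/Q} = k_P/k_Q = (A_P/A_Q)·exp[(E_Q−E_P)/(RT)].
(E_Q−E_P)/(RT) = (80.0−47.7)×10³/(8.314×710) = 32300/5903 = 5.472.
k_P/k_Q = (2.03×10^5/1.78×10^7)·exp(5.472) = 0.01140 × 237.9 = 2.71.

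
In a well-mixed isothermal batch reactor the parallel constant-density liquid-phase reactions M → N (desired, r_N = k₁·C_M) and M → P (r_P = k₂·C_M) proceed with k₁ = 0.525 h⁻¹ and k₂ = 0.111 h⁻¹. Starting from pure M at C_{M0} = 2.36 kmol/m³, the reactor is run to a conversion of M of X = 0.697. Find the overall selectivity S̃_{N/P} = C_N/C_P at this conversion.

4.73

C_M = C_{M0}(1−X) = 0.7151 kmol/m³.
Both paths are first order in M, so the instantaneous fraction to N is constant: dC_N/d(−C_M) = k₁/(k₁+k₂) = 0.8255.
C_N = 0.8255·(C_{M0}−C_M) = 0.8255×1.645 = 1.36 kmol/m³.
C_P = (C_{M0}−C_M)−C_N = 0.2871 kmol/m³; S̃_{N/P} = 1.358/0.2871 = 4.73.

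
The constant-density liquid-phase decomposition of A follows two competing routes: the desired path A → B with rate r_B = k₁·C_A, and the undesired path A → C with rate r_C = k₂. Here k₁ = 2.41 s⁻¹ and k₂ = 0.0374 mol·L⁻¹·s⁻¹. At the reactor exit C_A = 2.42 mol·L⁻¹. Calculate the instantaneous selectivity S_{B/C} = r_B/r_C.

156

S_{B/C} = r_B/r_C = (k₁·C_A)/(k₂) = (k₁/k₂)·C_A.
= (2.41×2.420) / (0.0374) = 5.832/0.03740 = 156.
Since the desired path is higher order in A, keeping C_A high (PFR or concentrated feed) favours B.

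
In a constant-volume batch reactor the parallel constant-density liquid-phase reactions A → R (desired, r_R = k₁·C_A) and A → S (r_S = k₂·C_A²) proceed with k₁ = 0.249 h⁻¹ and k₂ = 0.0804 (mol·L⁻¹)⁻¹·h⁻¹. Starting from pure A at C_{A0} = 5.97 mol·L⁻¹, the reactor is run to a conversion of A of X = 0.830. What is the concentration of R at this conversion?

C_A = C_{A0}(1−X) = 1.015 mol·L⁻¹.
Along a PFR/batch, dC_R/dC_A = −r_R/(r_R+r_S) = −k₁/(k₁+k₂·C_A).
Integrating from C_{A0} to C_A: C_R = (0.249/0.0804)·ln[(0.249+0.0804·5.97)/(0.249+0.0804·1.01)] = 3.097·ln(0.7290/0.3306) = 2.449 mol·L⁻¹.

2.45 mol·L⁻¹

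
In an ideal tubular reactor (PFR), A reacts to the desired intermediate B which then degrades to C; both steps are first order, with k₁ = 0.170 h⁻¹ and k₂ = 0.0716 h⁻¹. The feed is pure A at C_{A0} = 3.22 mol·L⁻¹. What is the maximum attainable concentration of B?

For a first-order series the maximum intermediate yield is C_{B,max}/C_{A0} = (k₁/k₂)^[k₂/(k₂−k₁)].
= (0.170/0.0716)^(0.0716/(0.0716−0.170)) = (2.374)^(-0.7276) = 0.5330.
C_{B,max} = 0.5330×3.22 = 1.72 mol·L⁻¹.

1.72 mol·L⁻¹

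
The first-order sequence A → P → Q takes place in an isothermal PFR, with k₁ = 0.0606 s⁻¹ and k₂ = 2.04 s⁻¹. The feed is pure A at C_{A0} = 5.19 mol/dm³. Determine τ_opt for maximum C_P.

1.78 s

Setting dC_P/dτ = 0 gives τ_opt = ln(k₂/k₁)/(k₂−k₁).
= ln(2.04/0.0606)/(2.04−0.0606) = ln(33.66)/1.979 = 3.516/1.979 = 1.78 s.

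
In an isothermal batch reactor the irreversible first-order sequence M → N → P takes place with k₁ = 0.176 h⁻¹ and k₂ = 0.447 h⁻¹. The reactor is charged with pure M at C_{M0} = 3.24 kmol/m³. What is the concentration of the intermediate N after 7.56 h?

0.485 kmol/m³

The intermediate concentration in a first-order A→B→C sequence is C_N = k₁C_{M0}(e^(−k₁t) − e^(−k₂t))/(k₂−k₁).
e^(−k₁t) = e^(−0.176×7.56) = e^(−1.331) = 0.2643; e^(−k₂t) = e^(−3.379) = 0.03407.
C_N = 0.176×3.24/(0.447−0.176) × (0.2643−0.03407) = 2.104×0.2303 = 0.4845 kmol/m³.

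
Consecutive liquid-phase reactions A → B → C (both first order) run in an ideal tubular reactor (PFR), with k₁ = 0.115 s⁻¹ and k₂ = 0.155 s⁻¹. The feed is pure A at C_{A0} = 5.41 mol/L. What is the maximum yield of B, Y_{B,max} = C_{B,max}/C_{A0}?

Evaluating C_B at τ_opt = ln(k₂/k₁)/(k₂−k₁) gives C_{B,max}/C_{A0} = (k₁/k₂)^[k₂/(k₂−k₁)].
= (0.115/0.155)^(0.155/(0.155−0.115)) = (0.7419)^(3.875) = 0.3145.

0.315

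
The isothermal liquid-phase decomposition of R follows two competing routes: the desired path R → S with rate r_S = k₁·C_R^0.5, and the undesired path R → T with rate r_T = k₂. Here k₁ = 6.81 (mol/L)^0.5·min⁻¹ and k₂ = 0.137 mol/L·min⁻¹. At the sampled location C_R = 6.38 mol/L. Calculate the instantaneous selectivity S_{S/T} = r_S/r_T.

S_{S/T} = r_S/r_T = (k₁·C_R^0.5)/(k₂) = (k₁/k₂)·C_R^0.5.
= (6.81×6.380^0.5) / (0.137) = 17.20/0.1370 = 126.

126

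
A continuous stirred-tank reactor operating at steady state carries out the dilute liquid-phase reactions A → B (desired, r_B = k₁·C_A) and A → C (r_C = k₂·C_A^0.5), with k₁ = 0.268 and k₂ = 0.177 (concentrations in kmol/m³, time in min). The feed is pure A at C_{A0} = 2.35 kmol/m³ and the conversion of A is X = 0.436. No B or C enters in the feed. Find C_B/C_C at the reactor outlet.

1.74

Exit C_A = C_{A0}(1−X) = 2.35×0.564 = 1.325 kmol/m³.
In a CSTR the entire volume is at exit conditions, so r_B = 0.268×1.325 = 0.3552 and r_C = 0.177×1.325^0.5 = 0.2038.
Overall selectivity = C_B/C_C = r_Bτ/(r_Cτ) = r_B/r_C = 1.74.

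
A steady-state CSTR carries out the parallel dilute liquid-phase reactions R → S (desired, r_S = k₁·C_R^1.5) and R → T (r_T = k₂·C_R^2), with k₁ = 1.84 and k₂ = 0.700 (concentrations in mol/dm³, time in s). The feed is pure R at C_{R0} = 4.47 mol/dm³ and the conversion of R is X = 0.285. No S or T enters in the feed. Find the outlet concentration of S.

0.758 mol/dm³

Exit C_R = C_{R0}(1−X) = 4.47×0.715 = 3.196 mol/dm³.
A CSTR operates uniformly at the exit composition, giving r_S = 10.51 and r_T = 7.150 (each k·C_R^n at C_R = 3.196).
Fraction of consumed R going to S: r_S/(r_S+r_T) = 0.5952.
C_S = 0.5952·C_{R0}·X = 0.5952×4.47×0.285 = 0.758 mol/dm³.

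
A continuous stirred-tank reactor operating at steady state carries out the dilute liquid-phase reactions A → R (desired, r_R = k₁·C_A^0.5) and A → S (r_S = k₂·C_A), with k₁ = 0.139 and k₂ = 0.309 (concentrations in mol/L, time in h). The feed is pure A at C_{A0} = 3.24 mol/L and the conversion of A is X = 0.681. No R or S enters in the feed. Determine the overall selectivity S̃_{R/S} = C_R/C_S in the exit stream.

0.442

Exit C_A = C_{A0}(1−X) = 3.24×0.319 = 1.034 mol/L.
A CSTR operates uniformly at the exit composition, giving r_R = 0.1413 and r_S = 0.3194 (each k·C_A^n at C_A = 1.034).
Overall selectivity = C_R/C_S = r_Rτ/(r_Sτ) = r_R/r_S = 0.442.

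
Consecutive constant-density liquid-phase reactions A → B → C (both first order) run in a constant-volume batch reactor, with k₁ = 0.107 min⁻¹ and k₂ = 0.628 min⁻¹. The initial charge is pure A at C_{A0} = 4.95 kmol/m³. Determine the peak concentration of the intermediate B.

0.586 kmol/m³

At the optimum, C_{B,max}/C_{A0} = (k₁/k₂)^[k₂/(k₂−k₁)].
= (0.107/0.628)^(0.628/(0.628−0.107)) = (0.1704)^(1.205) = 0.1185.
C_{B,max} = 0.1185×4.95 = 0.586 kmol/m³.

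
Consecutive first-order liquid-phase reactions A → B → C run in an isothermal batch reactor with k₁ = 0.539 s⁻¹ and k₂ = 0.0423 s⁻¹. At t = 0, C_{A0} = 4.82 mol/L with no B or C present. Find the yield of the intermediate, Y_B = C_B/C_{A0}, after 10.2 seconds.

0.700

The intermediate concentration in a first-order A→B→C sequence is C_B = k₁C_{A0}(e^(−k₁t) − e^(−k₂t))/(k₂−k₁).
e^(−k₁t) = e^(−0.539×10.2) = e^(−5.498) = 0.004096; e^(−k₂t) = e^(−0.4315) = 0.6496.
C_B = 0.539×4.82/(0.0423−0.539) × (0.004096−0.6496) = (-5.230)×(-0.6455) = 3.376 mol/L.
Y_B = C_B/C_{A0} = 3.376/4.82 = 0.700.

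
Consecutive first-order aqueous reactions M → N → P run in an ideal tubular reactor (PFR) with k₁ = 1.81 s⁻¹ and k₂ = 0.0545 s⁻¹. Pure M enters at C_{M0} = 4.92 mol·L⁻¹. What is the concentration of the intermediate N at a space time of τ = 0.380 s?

For first-order series with pure M initially, C_N(τ) = k₁C_{M0}/(k₂−k₁)·(e^(−k₁τ) − e^(−k₂τ)).
e^(−k₁τ) = e^(−1.81×0.380) = e^(−0.6878) = 0.5027; e^(−k₂τ) = e^(−0.02071) = 0.9795.
C_N = 1.81×4.92/(0.0545−1.81) × (0.5027−0.9795) = (-5.073)×(-0.4768) = 2.419 mol·L⁻¹.

2.42 mol·L⁻¹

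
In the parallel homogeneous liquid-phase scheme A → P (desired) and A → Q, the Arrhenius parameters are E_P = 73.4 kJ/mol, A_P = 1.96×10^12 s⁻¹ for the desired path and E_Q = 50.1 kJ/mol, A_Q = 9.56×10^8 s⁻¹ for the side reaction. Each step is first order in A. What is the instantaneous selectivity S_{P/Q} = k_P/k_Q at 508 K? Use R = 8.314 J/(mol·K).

Since both paths have the same order in A, the concentration cancels and S_{P/Q} = k_P/k_Q = (A_P/A_Q)·exp[(E_Q−E_P)/(RT)].
(E_Q−E_P)/(RT) = (50.1−73.4)×10³/(8.314×508) = -23300/4224 = -5.517.
k_P/k_Q = (1.96×10^12/9.56×10^8)·exp(-5.517) = 2050 × 0.004019 = 8.24.

8.24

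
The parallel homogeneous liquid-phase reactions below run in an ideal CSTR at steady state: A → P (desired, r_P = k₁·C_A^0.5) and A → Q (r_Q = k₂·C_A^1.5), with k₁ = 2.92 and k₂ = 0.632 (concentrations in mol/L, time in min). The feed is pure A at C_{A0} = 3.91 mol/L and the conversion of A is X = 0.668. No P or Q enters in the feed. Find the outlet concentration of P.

Exit C_A = C_{A0}(1−X) = 3.91×0.332 = 1.298 mol/L.
A CSTR operates uniformly at the exit composition, giving r_P = 3.327 and r_Q = 0.9347 (each k·C_A^n at C_A = 1.298).
Fraction of consumed A going to P: r_P/(r_P+r_Q) = 0.7807.
C_P = 0.7807·C_{A0}·X = 0.7807×3.91×0.668 = 2.04 mol/L.

2.04 mol/L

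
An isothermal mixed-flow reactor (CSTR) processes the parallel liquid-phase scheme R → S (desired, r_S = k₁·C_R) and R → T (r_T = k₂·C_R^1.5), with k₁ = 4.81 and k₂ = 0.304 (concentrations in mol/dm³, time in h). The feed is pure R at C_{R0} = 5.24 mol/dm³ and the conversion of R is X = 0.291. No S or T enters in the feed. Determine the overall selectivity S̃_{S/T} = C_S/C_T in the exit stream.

Exit C_R = C_{R0}(1−X) = 5.24×0.709 = 3.715 mol/dm³.
In a CSTR the entire volume is at exit conditions, so r_S = 4.81×3.715 = 17.87 and r_T = 0.304×3.715^1.5 = 2.177.
Overall selectivity = C_S/C_T = r_Sτ/(r_Tτ) = r_S/r_T = 8.21.

8.21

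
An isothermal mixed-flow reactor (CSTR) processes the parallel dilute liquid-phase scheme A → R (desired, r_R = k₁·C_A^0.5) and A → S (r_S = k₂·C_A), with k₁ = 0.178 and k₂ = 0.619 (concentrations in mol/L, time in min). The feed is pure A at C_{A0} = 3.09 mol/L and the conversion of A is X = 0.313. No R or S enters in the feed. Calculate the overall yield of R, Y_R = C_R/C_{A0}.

Exit C_A = C_{A0}(1−X) = 3.09×0.687 = 2.123 mol/L.
A CSTR operates uniformly at the exit composition, giving r_R = 0.2593 and r_S = 1.314 (each k·C_A^n at C_A = 2.123).
Fraction of consumed A going to R: r_R/(r_R+r_S) = 0.1648.
C_R = 0.1648·C_{A0}·X = 0.1648×3.09×0.313 = 0.159 mol/L; Y_R = C_R/C_{A0} = 0.0516.

0.0516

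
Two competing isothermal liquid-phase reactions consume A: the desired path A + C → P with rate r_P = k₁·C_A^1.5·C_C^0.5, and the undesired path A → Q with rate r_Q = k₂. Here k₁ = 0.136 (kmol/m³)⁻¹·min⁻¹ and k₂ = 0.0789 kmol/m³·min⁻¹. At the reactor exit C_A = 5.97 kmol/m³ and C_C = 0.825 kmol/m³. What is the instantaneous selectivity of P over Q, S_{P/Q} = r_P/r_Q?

S_{P/Q} = r_P/r_Q = (k₁·C_A^1.5·C_C^0.5)/(k₂) = (k₁/k₂)·C_A^1.5·C_C^0.5.
= (0.136×5.970^1.5×0.8250^0.5) / (0.0789) = 1.802/0.07890 = 22.8.

22.8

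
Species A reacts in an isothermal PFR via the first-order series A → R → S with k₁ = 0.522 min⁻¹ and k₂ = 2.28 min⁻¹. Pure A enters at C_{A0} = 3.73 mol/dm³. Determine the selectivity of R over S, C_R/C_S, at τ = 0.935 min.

0.615

Solving the coupled first-order balances gives C_R(τ) = [k₁/(k₂−k₁)]·C_{A0}·(e^(−k₁τ) − e^(−k₂τ)).
e^(−k₁τ) = e^(−0.522×0.935) = e^(−0.4881) = 0.6138; e^(−k₂τ) = e^(−2.132) = 0.1186.
C_R = 0.522×3.73/(2.28−0.522) × (0.6138−0.1186) = 1.108×0.4952 = 0.5484 mol/dm³.
C_A = C_{A0}e^(−k₁τ) = 2.290 mol/dm³, so C_S = C_{A0}−C_A−C_R = 0.8920 mol/dm³; C_R/C_S = 0.615.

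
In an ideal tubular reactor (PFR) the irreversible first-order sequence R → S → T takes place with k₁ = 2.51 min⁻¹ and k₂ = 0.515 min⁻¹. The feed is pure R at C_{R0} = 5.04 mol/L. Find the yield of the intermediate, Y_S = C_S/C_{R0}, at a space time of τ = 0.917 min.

0.659

The intermediate concentration in a first-order A→B→C sequence is C_S = k₁C_{R0}(e^(−k₁τ) − e^(−k₂τ))/(k₂−k₁).
e^(−k₁τ) = e^(−2.51×0.917) = e^(−2.302) = 0.1001; e^(−k₂τ) = e^(−0.4723) = 0.6236.
C_S = 2.51×5.04/(0.515−2.51) × (0.1001−0.6236) = (-6.341)×(-0.5235) = 3.320 mol/L.
Y_S = C_S/C_{R0} = 3.320/5.04 = 0.659.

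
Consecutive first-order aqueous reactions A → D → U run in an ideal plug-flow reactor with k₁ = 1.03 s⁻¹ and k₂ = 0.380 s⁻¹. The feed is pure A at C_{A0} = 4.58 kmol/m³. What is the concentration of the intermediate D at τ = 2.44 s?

2.28 kmol/m³

The intermediate concentration in a first-order A→B→C sequence is C_D = k₁C_{A0}(e^(−k₁τ) − e^(−k₂τ))/(k₂−k₁).
e^(−k₁τ) = e^(−1.03×2.44) = e^(−2.513) = 0.08101; e^(−k₂τ) = e^(−0.9272) = 0.3957.
C_D = 1.03×4.58/(0.380−1.03) × (0.08101−0.3957) = (-7.258)×(-0.3147) = 2.284 kmol/m³.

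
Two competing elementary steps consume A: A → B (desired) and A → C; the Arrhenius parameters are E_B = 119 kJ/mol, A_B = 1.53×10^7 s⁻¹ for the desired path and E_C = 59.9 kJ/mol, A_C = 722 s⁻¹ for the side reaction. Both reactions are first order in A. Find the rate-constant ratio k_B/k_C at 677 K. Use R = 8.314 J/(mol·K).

0.584

k_B/k_C = (A_B/A_C)·exp[−(E_B−E_C)/(RT)] = (A_B/A_C)·exp[(E_C−E_B)/(RT)].
(E_C−E_B)/(RT) = (59.9−119)×10³/(8.314×677) = -59100/5629 = -10.50.
k_B/k_C = (1.53×10^7/722)·exp(-10.50) = 21191 × 2.754×10^-5 = 0.584.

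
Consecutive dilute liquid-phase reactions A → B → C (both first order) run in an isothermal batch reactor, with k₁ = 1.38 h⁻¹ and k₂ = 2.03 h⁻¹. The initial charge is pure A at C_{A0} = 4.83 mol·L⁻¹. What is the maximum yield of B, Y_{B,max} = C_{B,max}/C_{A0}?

At the optimum, C_{B,max}/C_{A0} = (k₁/k₂)^[k₂/(k₂−k₁)].
= (1.38/2.03)^(2.03/(2.03−1.38)) = (0.6798)^(3.123) = 0.2996.

0.300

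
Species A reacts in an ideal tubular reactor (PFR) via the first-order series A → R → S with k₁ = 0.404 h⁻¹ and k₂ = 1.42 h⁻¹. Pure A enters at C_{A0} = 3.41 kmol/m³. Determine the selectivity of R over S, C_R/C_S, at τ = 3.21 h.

For first-order series with pure A initially, C_R(τ) = k₁C_{A0}/(k₂−k₁)·(e^(−k₁τ) − e^(−k₂τ)).
e^(−k₁τ) = e^(−0.404×3.21) = e^(−1.297) = 0.2734; e^(−k₂τ) = e^(−4.558) = 0.01048.
C_R = 0.404×3.41/(1.42−0.404) × (0.2734−0.01048) = 1.356×0.2629 = 0.3565 kmol/m³.
C_A = C_{A0}e^(−k₁τ) = 0.9323 kmol/m³, so C_S = C_{A0}−C_A−C_R = 2.121 kmol/m³; C_R/C_S = 0.168.

0.168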